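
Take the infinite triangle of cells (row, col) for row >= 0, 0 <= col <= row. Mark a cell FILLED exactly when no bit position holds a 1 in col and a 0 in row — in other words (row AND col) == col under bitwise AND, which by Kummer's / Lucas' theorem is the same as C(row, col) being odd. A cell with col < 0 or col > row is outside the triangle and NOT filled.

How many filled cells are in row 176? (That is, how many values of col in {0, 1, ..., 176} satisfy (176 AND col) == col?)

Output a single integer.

Answer: 8

Derivation:
176 in binary = 10110000
popcount(176) = number of 1-bits in 10110000 = 3
A col c satisfies (176 AND c) == c iff every set bit of c is also set in 176; each of the 3 set bits of 176 can independently be on or off in c.
count = 2^3 = 8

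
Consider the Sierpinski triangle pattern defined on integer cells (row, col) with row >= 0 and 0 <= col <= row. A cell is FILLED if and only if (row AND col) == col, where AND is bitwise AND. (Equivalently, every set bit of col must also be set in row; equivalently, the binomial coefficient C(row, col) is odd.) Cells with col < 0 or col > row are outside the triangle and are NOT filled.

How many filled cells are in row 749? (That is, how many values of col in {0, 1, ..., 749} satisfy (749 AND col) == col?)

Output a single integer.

Answer: 128

Derivation:
749 in binary = 1011101101
popcount(749) = number of 1-bits in 1011101101 = 7
A col c satisfies (749 AND c) == c iff every set bit of c is also set in 749; each of the 7 set bits of 749 can independently be on or off in c.
count = 2^7 = 128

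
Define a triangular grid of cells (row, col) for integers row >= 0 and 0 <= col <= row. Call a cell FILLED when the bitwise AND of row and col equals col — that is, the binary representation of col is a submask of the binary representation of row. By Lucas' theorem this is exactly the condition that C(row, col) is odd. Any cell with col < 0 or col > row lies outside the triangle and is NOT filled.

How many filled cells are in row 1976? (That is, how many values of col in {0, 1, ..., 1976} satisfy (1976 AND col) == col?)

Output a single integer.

1976 in binary = 11110111000
popcount(1976) = number of 1-bits in 11110111000 = 7
A col c satisfies (1976 AND c) == c iff every set bit of c is also set in 1976; each of the 7 set bits of 1976 can independently be on or off in c.
count = 2^7 = 128

Answer: 128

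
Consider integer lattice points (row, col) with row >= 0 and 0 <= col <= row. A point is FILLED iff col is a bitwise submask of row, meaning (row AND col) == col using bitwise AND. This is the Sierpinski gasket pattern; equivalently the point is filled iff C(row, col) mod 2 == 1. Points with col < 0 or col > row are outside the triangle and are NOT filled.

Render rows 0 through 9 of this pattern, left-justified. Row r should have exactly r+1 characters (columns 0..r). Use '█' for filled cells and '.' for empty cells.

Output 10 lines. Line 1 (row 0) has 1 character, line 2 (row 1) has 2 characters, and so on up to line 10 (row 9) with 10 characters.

r0=0: █
r1=1: ██
r2=10: █.█
r3=11: ████
r4=100: █...█
r5=101: ██..██
r6=110: █.█.█.█
r7=111: ████████
r8=1000: █.......█
r9=1001: ██......██

Answer: █
██
█.█
████
█...█
██..██
█.█.█.█
████████
█.......█
██......██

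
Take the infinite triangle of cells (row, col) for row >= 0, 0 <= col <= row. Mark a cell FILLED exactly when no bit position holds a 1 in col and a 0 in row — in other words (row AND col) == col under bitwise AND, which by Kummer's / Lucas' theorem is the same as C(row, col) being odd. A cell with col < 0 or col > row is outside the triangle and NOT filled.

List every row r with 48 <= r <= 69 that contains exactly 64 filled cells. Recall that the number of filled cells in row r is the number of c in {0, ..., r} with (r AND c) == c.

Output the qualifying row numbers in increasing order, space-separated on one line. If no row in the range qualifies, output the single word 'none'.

Answer: 63

Derivation:
Row r has 2^popcount(r) filled cells, so we need popcount(r) = log2(64) = 6.
Scan r = 48..69 and keep those with exactly 6 one-bits:
r=48=110000 popcount=2 -> skip
r=49=110001 popcount=3 -> skip
r=50=110010 popcount=3 -> skip
r=51=110011 popcount=4 -> skip
r=52=110100 popcount=3 -> skip
r=53=110101 popcount=4 -> skip
r=54=110110 popcount=4 -> skip
r=55=110111 popcount=5 -> skip
r=56=111000 popcount=3 -> skip
r=57=111001 popcount=4 -> skip
r=58=111010 popcount=4 -> skip
r=59=111011 popcount=5 -> skip
r=60=111100 popcount=4 -> skip
r=61=111101 popcount=5 -> skip
r=62=111110 popcount=5 -> skip
r=63=111111 popcount=6 -> KEEP
r=64=1000000 popcount=1 -> skip
r=65=1000001 popcount=2 -> skip
r=66=1000010 popcount=2 -> skip
r=67=1000011 popcount=3 -> skip
r=68=1000100 popcount=2 -> skip
r=69=1000101 popcount=3 -> skip
Kept rows: 63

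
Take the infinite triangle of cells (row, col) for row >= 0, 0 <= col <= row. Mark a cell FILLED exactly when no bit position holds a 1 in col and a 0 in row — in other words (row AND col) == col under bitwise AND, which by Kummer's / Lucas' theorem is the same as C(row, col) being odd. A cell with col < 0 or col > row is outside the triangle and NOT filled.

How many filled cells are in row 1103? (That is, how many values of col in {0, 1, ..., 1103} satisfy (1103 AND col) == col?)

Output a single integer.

1103 in binary = 10001001111
popcount(1103) = number of 1-bits in 10001001111 = 6
A col c satisfies (1103 AND c) == c iff every set bit of c is also set in 1103; each of the 6 set bits of 1103 can independently be on or off in c.
count = 2^6 = 64

Answer: 64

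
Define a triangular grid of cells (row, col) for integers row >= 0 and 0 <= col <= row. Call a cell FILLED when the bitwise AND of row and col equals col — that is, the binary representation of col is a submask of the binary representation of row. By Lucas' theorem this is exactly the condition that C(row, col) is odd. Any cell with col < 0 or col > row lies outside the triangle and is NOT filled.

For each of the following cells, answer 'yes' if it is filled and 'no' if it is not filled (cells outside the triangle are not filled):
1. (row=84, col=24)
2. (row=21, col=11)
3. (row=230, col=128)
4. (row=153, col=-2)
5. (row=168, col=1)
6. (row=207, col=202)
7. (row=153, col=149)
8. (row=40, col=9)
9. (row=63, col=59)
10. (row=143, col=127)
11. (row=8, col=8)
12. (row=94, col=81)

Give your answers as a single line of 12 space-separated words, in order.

(84,24): row=0b1010100, col=0b11000, row AND col = 0b10000 = 16; 16 != 24 -> empty
(21,11): row=0b10101, col=0b1011, row AND col = 0b1 = 1; 1 != 11 -> empty
(230,128): row=0b11100110, col=0b10000000, row AND col = 0b10000000 = 128; 128 == 128 -> filled
(153,-2): col outside [0, 153] -> not filled
(168,1): row=0b10101000, col=0b1, row AND col = 0b0 = 0; 0 != 1 -> empty
(207,202): row=0b11001111, col=0b11001010, row AND col = 0b11001010 = 202; 202 == 202 -> filled
(153,149): row=0b10011001, col=0b10010101, row AND col = 0b10010001 = 145; 145 != 149 -> empty
(40,9): row=0b101000, col=0b1001, row AND col = 0b1000 = 8; 8 != 9 -> empty
(63,59): row=0b111111, col=0b111011, row AND col = 0b111011 = 59; 59 == 59 -> filled
(143,127): row=0b10001111, col=0b1111111, row AND col = 0b1111 = 15; 15 != 127 -> empty
(8,8): row=0b1000, col=0b1000, row AND col = 0b1000 = 8; 8 == 8 -> filled
(94,81): row=0b1011110, col=0b1010001, row AND col = 0b1010000 = 80; 80 != 81 -> empty

Answer: no no yes no no yes no no yes no yes no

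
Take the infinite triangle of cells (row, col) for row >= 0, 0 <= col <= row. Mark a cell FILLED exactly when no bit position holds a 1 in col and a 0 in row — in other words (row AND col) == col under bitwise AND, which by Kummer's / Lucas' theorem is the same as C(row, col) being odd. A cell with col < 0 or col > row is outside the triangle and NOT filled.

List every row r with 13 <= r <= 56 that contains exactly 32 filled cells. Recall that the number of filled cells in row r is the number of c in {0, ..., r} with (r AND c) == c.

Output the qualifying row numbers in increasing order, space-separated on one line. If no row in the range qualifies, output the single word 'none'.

Answer: 31 47 55

Derivation:
Row r has 2^popcount(r) filled cells, so we need popcount(r) = log2(32) = 5.
Scan r = 13..56 and keep those with exactly 5 one-bits:
r=13=1101 popcount=3 -> skip
r=14=1110 popcount=3 -> skip
r=15=1111 popcount=4 -> skip
r=16=10000 popcount=1 -> skip
r=17=10001 popcount=2 -> skip
r=18=10010 popcount=2 -> skip
r=19=10011 popcount=3 -> skip
r=20=10100 popcount=2 -> skip
r=21=10101 popcount=3 -> skip
r=22=10110 popcount=3 -> skip
r=23=10111 popcount=4 -> skip
r=24=11000 popcount=2 -> skip
r=25=11001 popcount=3 -> skip
r=26=11010 popcount=3 -> skip
r=27=11011 popcount=4 -> skip
r=28=11100 popcount=3 -> skip
r=29=11101 popcount=4 -> skip
r=30=11110 popcount=4 -> skip
r=31=11111 popcount=5 -> KEEP
r=32=100000 popcount=1 -> skip
r=33=100001 popcount=2 -> skip
r=34=100010 popcount=2 -> skip
r=35=100011 popcount=3 -> skip
r=36=100100 popcount=2 -> skip
r=37=100101 popcount=3 -> skip
r=38=100110 popcount=3 -> skip
r=39=100111 popcount=4 -> skip
r=40=101000 popcount=2 -> skip
r=41=101001 popcount=3 -> skip
r=42=101010 popcount=3 -> skip
r=43=101011 popcount=4 -> skip
r=44=101100 popcount=3 -> skip
r=45=101101 popcount=4 -> skip
r=46=101110 popcount=4 -> skip
r=47=101111 popcount=5 -> KEEP
r=48=110000 popcount=2 -> skip
r=49=110001 popcount=3 -> skip
r=50=110010 popcount=3 -> skip
r=51=110011 popcount=4 -> skip
r=52=110100 popcount=3 -> skip
r=53=110101 popcount=4 -> skip
r=54=110110 popcount=4 -> skip
r=55=110111 popcount=5 -> KEEP
r=56=111000 popcount=3 -> skip
Kept rows: 31 47 55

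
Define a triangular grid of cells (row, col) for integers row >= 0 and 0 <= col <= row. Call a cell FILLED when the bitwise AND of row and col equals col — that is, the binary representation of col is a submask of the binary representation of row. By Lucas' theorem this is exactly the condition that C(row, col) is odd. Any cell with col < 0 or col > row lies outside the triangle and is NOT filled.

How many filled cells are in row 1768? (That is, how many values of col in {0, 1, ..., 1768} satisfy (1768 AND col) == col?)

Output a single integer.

Answer: 64

Derivation:
1768 in binary = 11011101000
popcount(1768) = number of 1-bits in 11011101000 = 6
A col c satisfies (1768 AND c) == c iff every set bit of c is also set in 1768; each of the 6 set bits of 1768 can independently be on or off in c.
count = 2^6 = 64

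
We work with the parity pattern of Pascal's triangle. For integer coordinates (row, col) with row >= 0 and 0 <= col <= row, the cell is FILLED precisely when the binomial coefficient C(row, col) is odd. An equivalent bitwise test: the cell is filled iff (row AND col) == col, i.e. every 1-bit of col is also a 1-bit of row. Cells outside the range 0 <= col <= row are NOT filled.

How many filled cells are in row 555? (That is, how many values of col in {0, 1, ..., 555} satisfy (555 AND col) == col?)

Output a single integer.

Answer: 32

Derivation:
555 in binary = 1000101011
popcount(555) = number of 1-bits in 1000101011 = 5
A col c satisfies (555 AND c) == c iff every set bit of c is also set in 555; each of the 5 set bits of 555 can independently be on or off in c.
count = 2^5 = 32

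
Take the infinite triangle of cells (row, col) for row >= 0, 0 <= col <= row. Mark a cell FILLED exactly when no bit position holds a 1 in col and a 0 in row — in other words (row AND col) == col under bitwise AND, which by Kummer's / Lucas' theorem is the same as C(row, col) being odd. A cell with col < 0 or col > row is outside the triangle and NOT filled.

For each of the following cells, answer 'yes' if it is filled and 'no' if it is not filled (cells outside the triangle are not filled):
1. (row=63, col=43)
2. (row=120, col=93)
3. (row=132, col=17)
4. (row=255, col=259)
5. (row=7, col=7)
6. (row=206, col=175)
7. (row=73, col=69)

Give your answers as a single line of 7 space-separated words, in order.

Answer: yes no no no yes no no

Derivation:
(63,43): row=0b111111, col=0b101011, row AND col = 0b101011 = 43; 43 == 43 -> filled
(120,93): row=0b1111000, col=0b1011101, row AND col = 0b1011000 = 88; 88 != 93 -> empty
(132,17): row=0b10000100, col=0b10001, row AND col = 0b0 = 0; 0 != 17 -> empty
(255,259): col outside [0, 255] -> not filled
(7,7): row=0b111, col=0b111, row AND col = 0b111 = 7; 7 == 7 -> filled
(206,175): row=0b11001110, col=0b10101111, row AND col = 0b10001110 = 142; 142 != 175 -> empty
(73,69): row=0b1001001, col=0b1000101, row AND col = 0b1000001 = 65; 65 != 69 -> empty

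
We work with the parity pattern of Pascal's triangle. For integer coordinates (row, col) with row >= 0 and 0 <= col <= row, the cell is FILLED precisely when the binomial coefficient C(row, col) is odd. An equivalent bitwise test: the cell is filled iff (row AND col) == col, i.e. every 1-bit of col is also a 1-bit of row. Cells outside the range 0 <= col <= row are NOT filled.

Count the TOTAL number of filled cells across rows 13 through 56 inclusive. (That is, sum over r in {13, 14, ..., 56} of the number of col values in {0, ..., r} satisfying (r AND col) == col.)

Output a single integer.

Answer: 472

Derivation:
r13=1101 pc3: +8 =8
r14=1110 pc3: +8 =16
r15=1111 pc4: +16 =32
r16=10000 pc1: +2 =34
r17=10001 pc2: +4 =38
r18=10010 pc2: +4 =42
r19=10011 pc3: +8 =50
r20=10100 pc2: +4 =54
r21=10101 pc3: +8 =62
r22=10110 pc3: +8 =70
r23=10111 pc4: +16 =86
r24=11000 pc2: +4 =90
r25=11001 pc3: +8 =98
r26=11010 pc3: +8 =106
r27=11011 pc4: +16 =122
r28=11100 pc3: +8 =130
r29=11101 pc4: +16 =146
r30=11110 pc4: +16 =162
r31=11111 pc5: +32 =194
r32=100000 pc1: +2 =196
r33=100001 pc2: +4 =200
r34=100010 pc2: +4 =204
r35=100011 pc3: +8 =212
r36=100100 pc2: +4 =216
r37=100101 pc3: +8 =224
r38=100110 pc3: +8 =232
r39=100111 pc4: +16 =248
r40=101000 pc2: +4 =252
r41=101001 pc3: +8 =260
r42=101010 pc3: +8 =268
r43=101011 pc4: +16 =284
r44=101100 pc3: +8 =292
r45=101101 pc4: +16 =308
r46=101110 pc4: +16 =324
r47=101111 pc5: +32 =356
r48=110000 pc2: +4 =360
r49=110001 pc3: +8 =368
r50=110010 pc3: +8 =376
r51=110011 pc4: +16 =392
r52=110100 pc3: +8 =400
r53=110101 pc4: +16 =416
r54=110110 pc4: +16 =432
r55=110111 pc5: +32 =464
r56=111000 pc3: +8 =472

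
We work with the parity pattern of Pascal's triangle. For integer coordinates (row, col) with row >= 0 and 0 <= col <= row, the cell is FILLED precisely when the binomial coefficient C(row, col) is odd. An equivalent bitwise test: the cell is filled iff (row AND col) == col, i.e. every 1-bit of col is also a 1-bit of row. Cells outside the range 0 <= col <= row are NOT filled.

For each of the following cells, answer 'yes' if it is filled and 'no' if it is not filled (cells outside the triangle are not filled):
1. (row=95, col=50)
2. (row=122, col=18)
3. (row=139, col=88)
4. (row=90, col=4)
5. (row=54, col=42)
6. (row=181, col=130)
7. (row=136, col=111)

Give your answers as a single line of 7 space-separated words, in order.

Answer: no yes no no no no no

Derivation:
(95,50): row=0b1011111, col=0b110010, row AND col = 0b10010 = 18; 18 != 50 -> empty
(122,18): row=0b1111010, col=0b10010, row AND col = 0b10010 = 18; 18 == 18 -> filled
(139,88): row=0b10001011, col=0b1011000, row AND col = 0b1000 = 8; 8 != 88 -> empty
(90,4): row=0b1011010, col=0b100, row AND col = 0b0 = 0; 0 != 4 -> empty
(54,42): row=0b110110, col=0b101010, row AND col = 0b100010 = 34; 34 != 42 -> empty
(181,130): row=0b10110101, col=0b10000010, row AND col = 0b10000000 = 128; 128 != 130 -> empty
(136,111): row=0b10001000, col=0b1101111, row AND col = 0b1000 = 8; 8 != 111 -> empty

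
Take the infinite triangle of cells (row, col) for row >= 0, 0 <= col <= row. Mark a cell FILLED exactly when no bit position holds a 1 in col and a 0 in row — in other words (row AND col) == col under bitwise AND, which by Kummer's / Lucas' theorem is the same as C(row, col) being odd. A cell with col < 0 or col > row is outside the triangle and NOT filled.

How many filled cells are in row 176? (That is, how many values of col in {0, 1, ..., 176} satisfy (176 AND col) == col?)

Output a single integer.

Answer: 8

Derivation:
176 in binary = 10110000
popcount(176) = number of 1-bits in 10110000 = 3
A col c satisfies (176 AND c) == c iff every set bit of c is also set in 176; each of the 3 set bits of 176 can independently be on or off in c.
count = 2^3 = 8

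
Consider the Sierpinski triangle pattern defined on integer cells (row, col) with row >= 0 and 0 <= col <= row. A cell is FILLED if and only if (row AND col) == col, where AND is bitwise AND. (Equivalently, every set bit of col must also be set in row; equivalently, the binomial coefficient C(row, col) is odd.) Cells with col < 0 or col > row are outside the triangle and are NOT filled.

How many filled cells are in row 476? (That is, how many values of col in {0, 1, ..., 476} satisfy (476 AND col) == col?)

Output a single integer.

Answer: 64

Derivation:
476 in binary = 111011100
popcount(476) = number of 1-bits in 111011100 = 6
A col c satisfies (476 AND c) == c iff every set bit of c is also set in 476; each of the 6 set bits of 476 can independently be on or off in c.
count = 2^6 = 64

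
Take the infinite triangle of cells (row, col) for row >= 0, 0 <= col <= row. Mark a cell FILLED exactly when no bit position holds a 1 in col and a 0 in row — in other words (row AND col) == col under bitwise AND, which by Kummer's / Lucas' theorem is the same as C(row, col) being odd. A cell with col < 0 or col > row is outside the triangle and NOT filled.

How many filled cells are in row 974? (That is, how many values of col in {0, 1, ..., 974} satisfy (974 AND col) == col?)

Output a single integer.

974 in binary = 1111001110
popcount(974) = number of 1-bits in 1111001110 = 7
A col c satisfies (974 AND c) == c iff every set bit of c is also set in 974; each of the 7 set bits of 974 can independently be on or off in c.
count = 2^7 = 128

Answer: 128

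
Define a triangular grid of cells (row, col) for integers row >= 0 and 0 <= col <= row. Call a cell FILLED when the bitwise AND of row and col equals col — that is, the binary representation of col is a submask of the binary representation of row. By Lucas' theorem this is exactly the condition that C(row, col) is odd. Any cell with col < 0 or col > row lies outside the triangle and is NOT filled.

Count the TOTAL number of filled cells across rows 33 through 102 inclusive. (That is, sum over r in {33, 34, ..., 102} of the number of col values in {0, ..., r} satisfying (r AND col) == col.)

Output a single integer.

r33=100001 pc2: +4 =4
r34=100010 pc2: +4 =8
r35=100011 pc3: +8 =16
r36=100100 pc2: +4 =20
r37=100101 pc3: +8 =28
r38=100110 pc3: +8 =36
r39=100111 pc4: +16 =52
r40=101000 pc2: +4 =56
r41=101001 pc3: +8 =64
r42=101010 pc3: +8 =72
r43=101011 pc4: +16 =88
r44=101100 pc3: +8 =96
r45=101101 pc4: +16 =112
r46=101110 pc4: +16 =128
r47=101111 pc5: +32 =160
r48=110000 pc2: +4 =164
r49=110001 pc3: +8 =172
r50=110010 pc3: +8 =180
r51=110011 pc4: +16 =196
r52=110100 pc3: +8 =204
r53=110101 pc4: +16 =220
r54=110110 pc4: +16 =236
r55=110111 pc5: +32 =268
r56=111000 pc3: +8 =276
r57=111001 pc4: +16 =292
r58=111010 pc4: +16 =308
r59=111011 pc5: +32 =340
r60=111100 pc4: +16 =356
r61=111101 pc5: +32 =388
r62=111110 pc5: +32 =420
r63=111111 pc6: +64 =484
r64=1000000 pc1: +2 =486
r65=1000001 pc2: +4 =490
r66=1000010 pc2: +4 =494
r67=1000011 pc3: +8 =502
r68=1000100 pc2: +4 =506
r69=1000101 pc3: +8 =514
r70=1000110 pc3: +8 =522
r71=1000111 pc4: +16 =538
r72=1001000 pc2: +4 =542
r73=1001001 pc3: +8 =550
r74=1001010 pc3: +8 =558
r75=1001011 pc4: +16 =574
r76=1001100 pc3: +8 =582
r77=1001101 pc4: +16 =598
r78=1001110 pc4: +16 =614
r79=1001111 pc5: +32 =646
r80=1010000 pc2: +4 =650
r81=1010001 pc3: +8 =658
r82=1010010 pc3: +8 =666
r83=1010011 pc4: +16 =682
r84=1010100 pc3: +8 =690
r85=1010101 pc4: +16 =706
r86=1010110 pc4: +16 =722
r87=1010111 pc5: +32 =754
r88=1011000 pc3: +8 =762
r89=1011001 pc4: +16 =778
r90=1011010 pc4: +16 =794
r91=1011011 pc5: +32 =826
r92=1011100 pc4: +16 =842
r93=1011101 pc5: +32 =874
r94=1011110 pc5: +32 =906
r95=1011111 pc6: +64 =970
r96=1100000 pc2: +4 =974
r97=1100001 pc3: +8 =982
r98=1100010 pc3: +8 =990
r99=1100011 pc4: +16 =1006
r100=1100100 pc3: +8 =1014
r101=1100101 pc4: +16 =1030
r102=1100110 pc4: +16 =1046

Answer: 1046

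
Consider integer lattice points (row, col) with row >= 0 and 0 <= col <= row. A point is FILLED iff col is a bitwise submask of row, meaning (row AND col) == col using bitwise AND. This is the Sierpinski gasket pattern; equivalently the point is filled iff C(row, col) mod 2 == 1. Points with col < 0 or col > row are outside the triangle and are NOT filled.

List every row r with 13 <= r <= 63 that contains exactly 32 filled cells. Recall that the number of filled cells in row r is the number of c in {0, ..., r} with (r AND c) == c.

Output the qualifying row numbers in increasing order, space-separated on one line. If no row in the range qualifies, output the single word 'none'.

Answer: 31 47 55 59 61 62

Derivation:
Row r has 2^popcount(r) filled cells, so we need popcount(r) = log2(32) = 5.
Scan r = 13..63 and keep those with exactly 5 one-bits:
r=13=1101 popcount=3 -> skip
r=14=1110 popcount=3 -> skip
r=15=1111 popcount=4 -> skip
r=16=10000 popcount=1 -> skip
r=17=10001 popcount=2 -> skip
r=18=10010 popcount=2 -> skip
r=19=10011 popcount=3 -> skip
r=20=10100 popcount=2 -> skip
r=21=10101 popcount=3 -> skip
r=22=10110 popcount=3 -> skip
r=23=10111 popcount=4 -> skip
r=24=11000 popcount=2 -> skip
r=25=11001 popcount=3 -> skip
r=26=11010 popcount=3 -> skip
r=27=11011 popcount=4 -> skip
r=28=11100 popcount=3 -> skip
r=29=11101 popcount=4 -> skip
r=30=11110 popcount=4 -> skip
r=31=11111 popcount=5 -> KEEP
r=32=100000 popcount=1 -> skip
r=33=100001 popcount=2 -> skip
r=34=100010 popcount=2 -> skip
r=35=100011 popcount=3 -> skip
r=36=100100 popcount=2 -> skip
r=37=100101 popcount=3 -> skip
r=38=100110 popcount=3 -> skip
r=39=100111 popcount=4 -> skip
r=40=101000 popcount=2 -> skip
r=41=101001 popcount=3 -> skip
r=42=101010 popcount=3 -> skip
r=43=101011 popcount=4 -> skip
r=44=101100 popcount=3 -> skip
r=45=101101 popcount=4 -> skip
r=46=101110 popcount=4 -> skip
r=47=101111 popcount=5 -> KEEP
r=48=110000 popcount=2 -> skip
r=49=110001 popcount=3 -> skip
r=50=110010 popcount=3 -> skip
r=51=110011 popcount=4 -> skip
r=52=110100 popcount=3 -> skip
r=53=110101 popcount=4 -> skip
r=54=110110 popcount=4 -> skip
r=55=110111 popcount=5 -> KEEP
r=56=111000 popcount=3 -> skip
r=57=111001 popcount=4 -> skip
r=58=111010 popcount=4 -> skip
r=59=111011 popcount=5 -> KEEP
r=60=111100 popcount=4 -> skip
r=61=111101 popcount=5 -> KEEP
r=62=111110 popcount=5 -> KEEP
r=63=111111 popcount=6 -> skip
Kept rows: 31 47 55 59 61 62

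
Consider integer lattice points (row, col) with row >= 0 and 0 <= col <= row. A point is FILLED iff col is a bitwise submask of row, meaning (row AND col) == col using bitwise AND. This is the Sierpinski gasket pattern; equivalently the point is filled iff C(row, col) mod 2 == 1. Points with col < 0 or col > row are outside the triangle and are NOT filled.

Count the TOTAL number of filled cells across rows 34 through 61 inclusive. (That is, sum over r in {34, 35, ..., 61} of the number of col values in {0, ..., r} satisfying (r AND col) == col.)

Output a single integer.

Answer: 384

Derivation:
r34=100010 pc2: +4 =4
r35=100011 pc3: +8 =12
r36=100100 pc2: +4 =16
r37=100101 pc3: +8 =24
r38=100110 pc3: +8 =32
r39=100111 pc4: +16 =48
r40=101000 pc2: +4 =52
r41=101001 pc3: +8 =60
r42=101010 pc3: +8 =68
r43=101011 pc4: +16 =84
r44=101100 pc3: +8 =92
r45=101101 pc4: +16 =108
r46=101110 pc4: +16 =124
r47=101111 pc5: +32 =156
r48=110000 pc2: +4 =160
r49=110001 pc3: +8 =168
r50=110010 pc3: +8 =176
r51=110011 pc4: +16 =192
r52=110100 pc3: +8 =200
r53=110101 pc4: +16 =216
r54=110110 pc4: +16 =232
r55=110111 pc5: +32 =264
r56=111000 pc3: +8 =272
r57=111001 pc4: +16 =288
r58=111010 pc4: +16 =304
r59=111011 pc5: +32 =336
r60=111100 pc4: +16 =352
r61=111101 pc5: +32 =384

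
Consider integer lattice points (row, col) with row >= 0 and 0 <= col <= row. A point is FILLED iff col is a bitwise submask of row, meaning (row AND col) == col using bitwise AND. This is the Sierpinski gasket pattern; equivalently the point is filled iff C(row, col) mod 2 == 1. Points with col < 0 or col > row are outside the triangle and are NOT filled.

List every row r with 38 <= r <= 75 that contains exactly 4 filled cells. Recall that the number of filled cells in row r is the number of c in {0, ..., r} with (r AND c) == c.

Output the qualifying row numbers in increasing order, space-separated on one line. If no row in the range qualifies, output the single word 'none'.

Answer: 40 48 65 66 68 72

Derivation:
Row r has 2^popcount(r) filled cells, so we need popcount(r) = log2(4) = 2.
Scan r = 38..75 and keep those with exactly 2 one-bits:
r=38=100110 popcount=3 -> skip
r=39=100111 popcount=4 -> skip
r=40=101000 popcount=2 -> KEEP
r=41=101001 popcount=3 -> skip
r=42=101010 popcount=3 -> skip
r=43=101011 popcount=4 -> skip
r=44=101100 popcount=3 -> skip
r=45=101101 popcount=4 -> skip
r=46=101110 popcount=4 -> skip
r=47=101111 popcount=5 -> skip
r=48=110000 popcount=2 -> KEEP
r=49=110001 popcount=3 -> skip
r=50=110010 popcount=3 -> skip
r=51=110011 popcount=4 -> skip
r=52=110100 popcount=3 -> skip
r=53=110101 popcount=4 -> skip
r=54=110110 popcount=4 -> skip
r=55=110111 popcount=5 -> skip
r=56=111000 popcount=3 -> skip
r=57=111001 popcount=4 -> skip
r=58=111010 popcount=4 -> skip
r=59=111011 popcount=5 -> skip
r=60=111100 popcount=4 -> skip
r=61=111101 popcount=5 -> skip
r=62=111110 popcount=5 -> skip
r=63=111111 popcount=6 -> skip
r=64=1000000 popcount=1 -> skip
r=65=1000001 popcount=2 -> KEEP
r=66=1000010 popcount=2 -> KEEP
r=67=1000011 popcount=3 -> skip
r=68=1000100 popcount=2 -> KEEP
r=69=1000101 popcount=3 -> skip
r=70=1000110 popcount=3 -> skip
r=71=1000111 popcount=4 -> skip
r=72=1001000 popcount=2 -> KEEP
r=73=1001001 popcount=3 -> skip
r=74=1001010 popcount=3 -> skip
r=75=1001011 popcount=4 -> skip
Kept rows: 40 48 65 66 68 72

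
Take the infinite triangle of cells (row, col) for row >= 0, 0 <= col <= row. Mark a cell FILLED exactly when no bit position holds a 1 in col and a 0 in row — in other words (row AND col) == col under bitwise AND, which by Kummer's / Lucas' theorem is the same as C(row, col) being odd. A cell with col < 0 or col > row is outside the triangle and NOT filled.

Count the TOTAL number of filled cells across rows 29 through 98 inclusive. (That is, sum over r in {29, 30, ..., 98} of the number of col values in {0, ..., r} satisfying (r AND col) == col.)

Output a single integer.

Answer: 1056

Derivation:
r29=11101 pc4: +16 =16
r30=11110 pc4: +16 =32
r31=11111 pc5: +32 =64
r32=100000 pc1: +2 =66
r33=100001 pc2: +4 =70
r34=100010 pc2: +4 =74
r35=100011 pc3: +8 =82
r36=100100 pc2: +4 =86
r37=100101 pc3: +8 =94
r38=100110 pc3: +8 =102
r39=100111 pc4: +16 =118
r40=101000 pc2: +4 =122
r41=101001 pc3: +8 =130
r42=101010 pc3: +8 =138
r43=101011 pc4: +16 =154
r44=101100 pc3: +8 =162
r45=101101 pc4: +16 =178
r46=101110 pc4: +16 =194
r47=101111 pc5: +32 =226
r48=110000 pc2: +4 =230
r49=110001 pc3: +8 =238
r50=110010 pc3: +8 =246
r51=110011 pc4: +16 =262
r52=110100 pc3: +8 =270
r53=110101 pc4: +16 =286
r54=110110 pc4: +16 =302
r55=110111 pc5: +32 =334
r56=111000 pc3: +8 =342
r57=111001 pc4: +16 =358
r58=111010 pc4: +16 =374
r59=111011 pc5: +32 =406
r60=111100 pc4: +16 =422
r61=111101 pc5: +32 =454
r62=111110 pc5: +32 =486
r63=111111 pc6: +64 =550
r64=1000000 pc1: +2 =552
r65=1000001 pc2: +4 =556
r66=1000010 pc2: +4 =560
r67=1000011 pc3: +8 =568
r68=1000100 pc2: +4 =572
r69=1000101 pc3: +8 =580
r70=1000110 pc3: +8 =588
r71=1000111 pc4: +16 =604
r72=1001000 pc2: +4 =608
r73=1001001 pc3: +8 =616
r74=1001010 pc3: +8 =624
r75=1001011 pc4: +16 =640
r76=1001100 pc3: +8 =648
r77=1001101 pc4: +16 =664
r78=1001110 pc4: +16 =680
r79=1001111 pc5: +32 =712
r80=1010000 pc2: +4 =716
r81=1010001 pc3: +8 =724
r82=1010010 pc3: +8 =732
r83=1010011 pc4: +16 =748
r84=1010100 pc3: +8 =756
r85=1010101 pc4: +16 =772
r86=1010110 pc4: +16 =788
r87=1010111 pc5: +32 =820
r88=1011000 pc3: +8 =828
r89=1011001 pc4: +16 =844
r90=1011010 pc4: +16 =860
r91=1011011 pc5: +32 =892
r92=1011100 pc4: +16 =908
r93=1011101 pc5: +32 =940
r94=1011110 pc5: +32 =972
r95=1011111 pc6: +64 =1036
r96=1100000 pc2: +4 =1040
r97=1100001 pc3: +8 =1048
r98=1100010 pc3: +8 =1056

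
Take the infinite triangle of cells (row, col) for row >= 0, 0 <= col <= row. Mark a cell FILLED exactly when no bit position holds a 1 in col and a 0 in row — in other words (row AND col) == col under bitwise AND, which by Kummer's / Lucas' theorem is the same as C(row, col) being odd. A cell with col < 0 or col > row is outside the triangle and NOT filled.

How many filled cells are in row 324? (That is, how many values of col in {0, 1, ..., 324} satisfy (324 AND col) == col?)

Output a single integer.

324 in binary = 101000100
popcount(324) = number of 1-bits in 101000100 = 3
A col c satisfies (324 AND c) == c iff every set bit of c is also set in 324; each of the 3 set bits of 324 can independently be on or off in c.
count = 2^3 = 8

Answer: 8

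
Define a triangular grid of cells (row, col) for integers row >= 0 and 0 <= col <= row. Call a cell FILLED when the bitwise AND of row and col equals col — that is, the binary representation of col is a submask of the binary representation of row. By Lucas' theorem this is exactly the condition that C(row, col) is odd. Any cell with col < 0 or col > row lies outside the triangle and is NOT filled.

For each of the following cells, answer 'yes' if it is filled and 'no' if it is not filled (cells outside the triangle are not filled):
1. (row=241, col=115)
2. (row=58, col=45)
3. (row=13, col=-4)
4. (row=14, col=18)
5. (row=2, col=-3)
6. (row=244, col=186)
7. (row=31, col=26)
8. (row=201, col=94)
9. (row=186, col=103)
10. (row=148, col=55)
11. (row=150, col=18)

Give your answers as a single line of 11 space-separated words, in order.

(241,115): row=0b11110001, col=0b1110011, row AND col = 0b1110001 = 113; 113 != 115 -> empty
(58,45): row=0b111010, col=0b101101, row AND col = 0b101000 = 40; 40 != 45 -> empty
(13,-4): col outside [0, 13] -> not filled
(14,18): col outside [0, 14] -> not filled
(2,-3): col outside [0, 2] -> not filled
(244,186): row=0b11110100, col=0b10111010, row AND col = 0b10110000 = 176; 176 != 186 -> empty
(31,26): row=0b11111, col=0b11010, row AND col = 0b11010 = 26; 26 == 26 -> filled
(201,94): row=0b11001001, col=0b1011110, row AND col = 0b1001000 = 72; 72 != 94 -> empty
(186,103): row=0b10111010, col=0b1100111, row AND col = 0b100010 = 34; 34 != 103 -> empty
(148,55): row=0b10010100, col=0b110111, row AND col = 0b10100 = 20; 20 != 55 -> empty
(150,18): row=0b10010110, col=0b10010, row AND col = 0b10010 = 18; 18 == 18 -> filled

Answer: no no no no no no yes no no no yes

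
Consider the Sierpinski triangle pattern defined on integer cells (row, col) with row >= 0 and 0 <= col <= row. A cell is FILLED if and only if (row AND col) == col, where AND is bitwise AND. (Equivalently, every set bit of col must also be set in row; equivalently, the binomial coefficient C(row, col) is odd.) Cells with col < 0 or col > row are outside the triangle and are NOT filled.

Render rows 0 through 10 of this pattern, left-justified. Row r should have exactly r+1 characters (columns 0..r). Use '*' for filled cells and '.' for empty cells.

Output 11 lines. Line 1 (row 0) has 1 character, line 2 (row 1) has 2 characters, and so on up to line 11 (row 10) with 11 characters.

Answer: *
**
*.*
****
*...*
**..**
*.*.*.*
********
*.......*
**......**
*.*.....*.*

Derivation:
r0=0: *
r1=1: **
r2=10: *.*
r3=11: ****
r4=100: *...*
r5=101: **..**
r6=110: *.*.*.*
r7=111: ********
r8=1000: *.......*
r9=1001: **......**
r10=1010: *.*.....*.*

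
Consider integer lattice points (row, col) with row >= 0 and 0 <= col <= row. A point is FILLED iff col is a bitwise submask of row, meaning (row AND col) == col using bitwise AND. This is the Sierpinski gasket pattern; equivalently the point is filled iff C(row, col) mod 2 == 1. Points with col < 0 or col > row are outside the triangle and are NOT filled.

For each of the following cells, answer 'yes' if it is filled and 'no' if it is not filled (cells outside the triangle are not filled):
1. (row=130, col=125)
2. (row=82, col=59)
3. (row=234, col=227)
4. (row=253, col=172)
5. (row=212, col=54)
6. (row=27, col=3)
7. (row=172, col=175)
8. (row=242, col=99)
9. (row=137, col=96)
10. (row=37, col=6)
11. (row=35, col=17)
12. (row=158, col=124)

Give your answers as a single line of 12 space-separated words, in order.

Answer: no no no yes no yes no no no no no no

Derivation:
(130,125): row=0b10000010, col=0b1111101, row AND col = 0b0 = 0; 0 != 125 -> empty
(82,59): row=0b1010010, col=0b111011, row AND col = 0b10010 = 18; 18 != 59 -> empty
(234,227): row=0b11101010, col=0b11100011, row AND col = 0b11100010 = 226; 226 != 227 -> empty
(253,172): row=0b11111101, col=0b10101100, row AND col = 0b10101100 = 172; 172 == 172 -> filled
(212,54): row=0b11010100, col=0b110110, row AND col = 0b10100 = 20; 20 != 54 -> empty
(27,3): row=0b11011, col=0b11, row AND col = 0b11 = 3; 3 == 3 -> filled
(172,175): col outside [0, 172] -> not filled
(242,99): row=0b11110010, col=0b1100011, row AND col = 0b1100010 = 98; 98 != 99 -> empty
(137,96): row=0b10001001, col=0b1100000, row AND col = 0b0 = 0; 0 != 96 -> empty
(37,6): row=0b100101, col=0b110, row AND col = 0b100 = 4; 4 != 6 -> empty
(35,17): row=0b100011, col=0b10001, row AND col = 0b1 = 1; 1 != 17 -> empty
(158,124): row=0b10011110, col=0b1111100, row AND col = 0b11100 = 28; 28 != 124 -> empty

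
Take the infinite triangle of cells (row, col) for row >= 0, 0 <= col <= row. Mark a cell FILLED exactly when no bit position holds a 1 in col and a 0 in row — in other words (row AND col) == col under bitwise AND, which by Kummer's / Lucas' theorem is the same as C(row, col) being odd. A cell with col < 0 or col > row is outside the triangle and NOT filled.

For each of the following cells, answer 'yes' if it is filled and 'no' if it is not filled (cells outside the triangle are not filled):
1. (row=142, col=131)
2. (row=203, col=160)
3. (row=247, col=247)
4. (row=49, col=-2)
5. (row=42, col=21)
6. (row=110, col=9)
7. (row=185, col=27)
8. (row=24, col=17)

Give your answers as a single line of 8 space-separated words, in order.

Answer: no no yes no no no no no

Derivation:
(142,131): row=0b10001110, col=0b10000011, row AND col = 0b10000010 = 130; 130 != 131 -> empty
(203,160): row=0b11001011, col=0b10100000, row AND col = 0b10000000 = 128; 128 != 160 -> empty
(247,247): row=0b11110111, col=0b11110111, row AND col = 0b11110111 = 247; 247 == 247 -> filled
(49,-2): col outside [0, 49] -> not filled
(42,21): row=0b101010, col=0b10101, row AND col = 0b0 = 0; 0 != 21 -> empty
(110,9): row=0b1101110, col=0b1001, row AND col = 0b1000 = 8; 8 != 9 -> empty
(185,27): row=0b10111001, col=0b11011, row AND col = 0b11001 = 25; 25 != 27 -> empty
(24,17): row=0b11000, col=0b10001, row AND col = 0b10000 = 16; 16 != 17 -> empty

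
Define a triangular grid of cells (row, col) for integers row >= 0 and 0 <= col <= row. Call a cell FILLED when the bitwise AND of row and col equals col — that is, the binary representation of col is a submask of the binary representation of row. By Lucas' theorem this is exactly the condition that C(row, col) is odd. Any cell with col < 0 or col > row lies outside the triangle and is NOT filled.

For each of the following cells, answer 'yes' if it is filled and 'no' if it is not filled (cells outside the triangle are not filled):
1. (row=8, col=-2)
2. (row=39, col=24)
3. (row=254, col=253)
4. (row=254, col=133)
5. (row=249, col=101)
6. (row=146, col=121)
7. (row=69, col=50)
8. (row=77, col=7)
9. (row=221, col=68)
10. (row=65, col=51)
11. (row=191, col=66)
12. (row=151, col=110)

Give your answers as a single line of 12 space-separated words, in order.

Answer: no no no no no no no no yes no no no

Derivation:
(8,-2): col outside [0, 8] -> not filled
(39,24): row=0b100111, col=0b11000, row AND col = 0b0 = 0; 0 != 24 -> empty
(254,253): row=0b11111110, col=0b11111101, row AND col = 0b11111100 = 252; 252 != 253 -> empty
(254,133): row=0b11111110, col=0b10000101, row AND col = 0b10000100 = 132; 132 != 133 -> empty
(249,101): row=0b11111001, col=0b1100101, row AND col = 0b1100001 = 97; 97 != 101 -> empty
(146,121): row=0b10010010, col=0b1111001, row AND col = 0b10000 = 16; 16 != 121 -> empty
(69,50): row=0b1000101, col=0b110010, row AND col = 0b0 = 0; 0 != 50 -> empty
(77,7): row=0b1001101, col=0b111, row AND col = 0b101 = 5; 5 != 7 -> empty
(221,68): row=0b11011101, col=0b1000100, row AND col = 0b1000100 = 68; 68 == 68 -> filled
(65,51): row=0b1000001, col=0b110011, row AND col = 0b1 = 1; 1 != 51 -> empty
(191,66): row=0b10111111, col=0b1000010, row AND col = 0b10 = 2; 2 != 66 -> empty
(151,110): row=0b10010111, col=0b1101110, row AND col = 0b110 = 6; 6 != 110 -> empty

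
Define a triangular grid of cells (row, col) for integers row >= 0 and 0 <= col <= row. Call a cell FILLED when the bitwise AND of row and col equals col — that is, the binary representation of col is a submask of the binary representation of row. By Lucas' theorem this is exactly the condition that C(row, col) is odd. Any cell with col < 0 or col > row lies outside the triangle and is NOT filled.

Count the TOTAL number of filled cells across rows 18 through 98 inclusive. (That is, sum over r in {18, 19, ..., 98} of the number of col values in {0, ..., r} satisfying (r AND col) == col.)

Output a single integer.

r18=10010 pc2: +4 =4
r19=10011 pc3: +8 =12
r20=10100 pc2: +4 =16
r21=10101 pc3: +8 =24
r22=10110 pc3: +8 =32
r23=10111 pc4: +16 =48
r24=11000 pc2: +4 =52
r25=11001 pc3: +8 =60
r26=11010 pc3: +8 =68
r27=11011 pc4: +16 =84
r28=11100 pc3: +8 =92
r29=11101 pc4: +16 =108
r30=11110 pc4: +16 =124
r31=11111 pc5: +32 =156
r32=100000 pc1: +2 =158
r33=100001 pc2: +4 =162
r34=100010 pc2: +4 =166
r35=100011 pc3: +8 =174
r36=100100 pc2: +4 =178
r37=100101 pc3: +8 =186
r38=100110 pc3: +8 =194
r39=100111 pc4: +16 =210
r40=101000 pc2: +4 =214
r41=101001 pc3: +8 =222
r42=101010 pc3: +8 =230
r43=101011 pc4: +16 =246
r44=101100 pc3: +8 =254
r45=101101 pc4: +16 =270
r46=101110 pc4: +16 =286
r47=101111 pc5: +32 =318
r48=110000 pc2: +4 =322
r49=110001 pc3: +8 =330
r50=110010 pc3: +8 =338
r51=110011 pc4: +16 =354
r52=110100 pc3: +8 =362
r53=110101 pc4: +16 =378
r54=110110 pc4: +16 =394
r55=110111 pc5: +32 =426
r56=111000 pc3: +8 =434
r57=111001 pc4: +16 =450
r58=111010 pc4: +16 =466
r59=111011 pc5: +32 =498
r60=111100 pc4: +16 =514
r61=111101 pc5: +32 =546
r62=111110 pc5: +32 =578
r63=111111 pc6: +64 =642
r64=1000000 pc1: +2 =644
r65=1000001 pc2: +4 =648
r66=1000010 pc2: +4 =652
r67=1000011 pc3: +8 =660
r68=1000100 pc2: +4 =664
r69=1000101 pc3: +8 =672
r70=1000110 pc3: +8 =680
r71=1000111 pc4: +16 =696
r72=1001000 pc2: +4 =700
r73=1001001 pc3: +8 =708
r74=1001010 pc3: +8 =716
r75=1001011 pc4: +16 =732
r76=1001100 pc3: +8 =740
r77=1001101 pc4: +16 =756
r78=1001110 pc4: +16 =772
r79=1001111 pc5: +32 =804
r80=1010000 pc2: +4 =808
r81=1010001 pc3: +8 =816
r82=1010010 pc3: +8 =824
r83=1010011 pc4: +16 =840
r84=1010100 pc3: +8 =848
r85=1010101 pc4: +16 =864
r86=1010110 pc4: +16 =880
r87=1010111 pc5: +32 =912
r88=1011000 pc3: +8 =920
r89=1011001 pc4: +16 =936
r90=1011010 pc4: +16 =952
r91=1011011 pc5: +32 =984
r92=1011100 pc4: +16 =1000
r93=1011101 pc5: +32 =1032
r94=1011110 pc5: +32 =1064
r95=1011111 pc6: +64 =1128
r96=1100000 pc2: +4 =1132
r97=1100001 pc3: +8 =1140
r98=1100010 pc3: +8 =1148

Answer: 1148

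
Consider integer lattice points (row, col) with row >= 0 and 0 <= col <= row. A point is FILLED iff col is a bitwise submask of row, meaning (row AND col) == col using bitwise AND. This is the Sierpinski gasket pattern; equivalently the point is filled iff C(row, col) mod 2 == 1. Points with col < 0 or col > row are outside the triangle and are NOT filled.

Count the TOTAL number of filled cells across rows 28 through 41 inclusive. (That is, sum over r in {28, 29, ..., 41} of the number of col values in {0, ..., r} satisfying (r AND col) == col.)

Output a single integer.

Answer: 138

Derivation:
r28=11100 pc3: +8 =8
r29=11101 pc4: +16 =24
r30=11110 pc4: +16 =40
r31=11111 pc5: +32 =72
r32=100000 pc1: +2 =74
r33=100001 pc2: +4 =78
r34=100010 pc2: +4 =82
r35=100011 pc3: +8 =90
r36=100100 pc2: +4 =94
r37=100101 pc3: +8 =102
r38=100110 pc3: +8 =110
r39=100111 pc4: +16 =126
r40=101000 pc2: +4 =130
r41=101001 pc3: +8 =138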